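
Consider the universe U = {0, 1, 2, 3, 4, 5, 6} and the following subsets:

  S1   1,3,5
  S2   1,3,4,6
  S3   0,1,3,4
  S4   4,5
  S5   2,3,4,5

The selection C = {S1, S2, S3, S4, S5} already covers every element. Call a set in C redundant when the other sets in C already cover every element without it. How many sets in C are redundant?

Drop S1: the rest still cover every element — redundant.
Drop S2: 6 uncovered — not redundant.
Drop S3: 0 uncovered — not redundant.
Drop S4: the rest still cover every element — redundant.
Drop S5: 2 uncovered — not redundant.
2 redundant: S1, S4.

2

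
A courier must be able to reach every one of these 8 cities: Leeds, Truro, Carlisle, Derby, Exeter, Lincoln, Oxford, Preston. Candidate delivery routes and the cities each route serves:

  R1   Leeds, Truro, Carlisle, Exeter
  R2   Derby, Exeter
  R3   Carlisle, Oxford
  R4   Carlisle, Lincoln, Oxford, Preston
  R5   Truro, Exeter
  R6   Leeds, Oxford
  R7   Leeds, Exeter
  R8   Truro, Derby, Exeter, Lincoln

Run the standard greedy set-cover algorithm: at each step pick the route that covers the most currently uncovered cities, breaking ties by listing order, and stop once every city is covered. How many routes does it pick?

Pick 1: R1 covers 4 new cities (Leeds, Truro, Carlisle, Exeter).
Pick 2: R4 covers 3 new cities (Lincoln, Oxford, Preston).
Pick 3: R2 covers 1 new cities (Derby).
Greedy uses 3 routes.

3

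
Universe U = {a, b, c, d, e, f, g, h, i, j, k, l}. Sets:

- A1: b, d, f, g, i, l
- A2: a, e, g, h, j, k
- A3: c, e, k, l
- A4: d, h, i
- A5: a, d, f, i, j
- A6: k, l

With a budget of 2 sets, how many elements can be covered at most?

11

Choosing A1, A2 covers {a, b, d, e, f, g, h, i, j, k, l} — 11 elements.
No choice of 2 sets does better; here c is left uncovered.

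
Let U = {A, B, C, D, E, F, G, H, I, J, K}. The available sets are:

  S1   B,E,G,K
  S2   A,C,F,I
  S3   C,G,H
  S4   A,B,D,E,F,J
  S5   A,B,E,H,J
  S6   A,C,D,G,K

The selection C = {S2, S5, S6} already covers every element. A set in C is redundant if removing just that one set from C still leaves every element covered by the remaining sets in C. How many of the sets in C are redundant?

Drop S2: F, I uncovered — not redundant.
Drop S5: B, E, H, J uncovered — not redundant.
Drop S6: D, G, K uncovered — not redundant.
None of the sets in C is redundant.

0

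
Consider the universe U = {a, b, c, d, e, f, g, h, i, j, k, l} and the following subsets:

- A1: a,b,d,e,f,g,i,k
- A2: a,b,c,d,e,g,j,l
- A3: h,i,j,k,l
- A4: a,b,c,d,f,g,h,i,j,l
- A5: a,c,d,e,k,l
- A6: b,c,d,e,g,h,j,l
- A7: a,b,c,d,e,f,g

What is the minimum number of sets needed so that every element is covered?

A1, A4 together cover {a, b, c, d, e, f, g, h, i, j, k, l} — every element.
No single set contains all 12 elements, so 2 is optimal.

2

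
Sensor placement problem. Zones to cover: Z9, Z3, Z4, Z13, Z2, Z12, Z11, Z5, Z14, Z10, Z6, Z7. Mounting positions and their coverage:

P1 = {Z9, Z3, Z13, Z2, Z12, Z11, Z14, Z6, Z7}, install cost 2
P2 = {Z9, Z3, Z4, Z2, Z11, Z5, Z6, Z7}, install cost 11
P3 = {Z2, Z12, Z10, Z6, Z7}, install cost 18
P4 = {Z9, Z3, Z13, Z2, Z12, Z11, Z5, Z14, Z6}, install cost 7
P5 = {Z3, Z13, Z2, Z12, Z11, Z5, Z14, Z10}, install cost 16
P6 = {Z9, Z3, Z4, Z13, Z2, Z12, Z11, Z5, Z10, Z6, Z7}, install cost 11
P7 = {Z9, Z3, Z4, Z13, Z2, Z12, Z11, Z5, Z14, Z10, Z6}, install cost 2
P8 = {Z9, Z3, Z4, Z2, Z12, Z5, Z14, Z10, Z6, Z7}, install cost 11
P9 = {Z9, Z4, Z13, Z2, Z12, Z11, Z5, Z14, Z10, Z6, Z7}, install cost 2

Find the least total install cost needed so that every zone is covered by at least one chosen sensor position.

4

P1, P7 cover every zone at install cost 2 + 2 = 4.
Any cover uses at least 2 sensor positions; among all covering selections none totals below 4.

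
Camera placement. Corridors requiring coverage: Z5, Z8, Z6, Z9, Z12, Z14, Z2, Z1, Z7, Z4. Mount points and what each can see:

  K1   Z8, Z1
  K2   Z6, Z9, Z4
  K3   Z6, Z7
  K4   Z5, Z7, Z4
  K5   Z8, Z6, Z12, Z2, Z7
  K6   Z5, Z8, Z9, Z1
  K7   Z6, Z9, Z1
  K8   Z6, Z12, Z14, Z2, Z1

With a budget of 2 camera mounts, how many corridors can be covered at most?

8

Choosing K4, K8 covers {Z5, Z6, Z12, Z14, Z2, Z1, Z7, Z4} — 8 corridors.
No choice of 2 camera mounts does better; here Z8, Z9 are left uncovered.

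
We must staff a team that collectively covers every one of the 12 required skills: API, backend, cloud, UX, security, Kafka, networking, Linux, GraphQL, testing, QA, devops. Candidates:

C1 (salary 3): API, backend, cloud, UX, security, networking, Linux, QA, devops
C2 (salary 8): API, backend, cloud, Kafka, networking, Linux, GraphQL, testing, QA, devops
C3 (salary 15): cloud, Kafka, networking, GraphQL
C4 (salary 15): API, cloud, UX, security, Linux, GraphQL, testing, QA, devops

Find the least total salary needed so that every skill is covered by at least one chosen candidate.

11

C1, C2 cover every skill at salary 3 + 8 = 11.
Any cover uses at least 2 candidates; among all covering selections none totals below 11.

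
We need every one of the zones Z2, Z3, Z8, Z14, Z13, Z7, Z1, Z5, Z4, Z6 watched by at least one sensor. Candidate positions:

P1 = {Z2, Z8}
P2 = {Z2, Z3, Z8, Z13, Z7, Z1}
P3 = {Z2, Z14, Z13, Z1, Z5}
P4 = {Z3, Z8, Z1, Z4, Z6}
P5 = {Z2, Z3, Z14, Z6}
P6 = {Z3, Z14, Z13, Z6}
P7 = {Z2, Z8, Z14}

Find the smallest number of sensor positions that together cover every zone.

3

P2, P3, P4 together cover {Z2, Z3, Z8, Z14, Z13, Z7, Z1, Z5, Z4, Z6} — every zone.
No 2 of the 7 sensor positions cover everything (all 21 pairs fall short), so 3 is minimum.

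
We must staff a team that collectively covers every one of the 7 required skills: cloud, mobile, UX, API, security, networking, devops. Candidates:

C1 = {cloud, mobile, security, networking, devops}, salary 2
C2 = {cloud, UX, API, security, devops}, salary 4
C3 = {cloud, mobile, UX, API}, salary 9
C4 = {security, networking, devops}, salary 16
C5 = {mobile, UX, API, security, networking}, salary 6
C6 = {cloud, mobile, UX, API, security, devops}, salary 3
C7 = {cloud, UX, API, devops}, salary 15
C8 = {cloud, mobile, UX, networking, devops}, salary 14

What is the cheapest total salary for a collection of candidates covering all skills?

C1, C6 cover every skill at salary 2 + 3 = 5.
Any cover uses at least 2 candidates; among all covering selections none totals below 5.

5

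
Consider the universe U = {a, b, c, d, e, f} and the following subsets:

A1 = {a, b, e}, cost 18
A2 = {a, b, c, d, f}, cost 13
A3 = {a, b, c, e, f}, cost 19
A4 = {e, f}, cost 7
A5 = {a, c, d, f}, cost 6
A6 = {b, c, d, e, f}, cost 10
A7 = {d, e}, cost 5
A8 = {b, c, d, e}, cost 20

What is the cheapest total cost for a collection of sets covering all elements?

16

A5, A6 cover every element at cost 6 + 10 = 16.
Any cover uses at least 2 sets; among all covering selections none totals below 16.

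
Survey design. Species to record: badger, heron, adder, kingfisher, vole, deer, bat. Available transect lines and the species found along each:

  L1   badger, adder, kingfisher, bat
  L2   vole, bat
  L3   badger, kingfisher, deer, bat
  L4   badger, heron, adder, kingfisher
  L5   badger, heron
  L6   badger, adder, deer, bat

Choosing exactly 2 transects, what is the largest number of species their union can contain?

Choosing L2, L4 covers {badger, heron, adder, kingfisher, vole, bat} — 6 species.
No choice of 2 transects does better; here deer is left uncovered.

6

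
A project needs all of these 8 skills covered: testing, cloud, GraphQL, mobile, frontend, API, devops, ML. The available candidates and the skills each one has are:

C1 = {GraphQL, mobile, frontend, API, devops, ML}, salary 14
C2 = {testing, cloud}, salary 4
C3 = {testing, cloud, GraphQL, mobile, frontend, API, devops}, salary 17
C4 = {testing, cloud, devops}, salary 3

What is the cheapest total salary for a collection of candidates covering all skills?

C1, C4 cover every skill at salary 14 + 3 = 17.
Any cover uses at least 2 candidates; among all covering selections none totals below 17.

17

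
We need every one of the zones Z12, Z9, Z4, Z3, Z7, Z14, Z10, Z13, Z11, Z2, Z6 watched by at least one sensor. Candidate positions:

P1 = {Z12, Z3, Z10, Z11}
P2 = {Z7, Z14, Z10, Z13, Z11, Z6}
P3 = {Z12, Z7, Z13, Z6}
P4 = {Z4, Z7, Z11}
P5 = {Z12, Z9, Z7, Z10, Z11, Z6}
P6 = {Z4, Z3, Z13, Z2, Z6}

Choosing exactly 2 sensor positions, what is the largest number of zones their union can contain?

Choosing P5, P6 covers {Z12, Z9, Z4, Z3, Z7, Z10, Z13, Z11, Z2, Z6} — 10 zones.
No choice of 2 sensor positions does better; here Z14 is left uncovered.

10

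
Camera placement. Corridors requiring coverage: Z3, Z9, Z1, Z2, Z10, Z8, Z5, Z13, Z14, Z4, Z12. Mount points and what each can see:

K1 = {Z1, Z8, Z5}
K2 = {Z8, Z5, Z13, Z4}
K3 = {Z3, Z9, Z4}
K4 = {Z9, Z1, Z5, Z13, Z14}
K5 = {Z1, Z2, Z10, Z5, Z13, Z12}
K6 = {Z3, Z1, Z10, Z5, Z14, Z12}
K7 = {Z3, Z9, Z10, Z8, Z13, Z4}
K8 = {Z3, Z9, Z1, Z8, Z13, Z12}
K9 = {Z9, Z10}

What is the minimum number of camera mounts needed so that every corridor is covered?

K4, K5, K7 together cover {Z3, Z9, Z1, Z2, Z10, Z8, Z5, Z13, Z14, Z4, Z12} — every corridor.
No 2 of the 9 camera mounts cover everything (all 36 pairs fall short), so 3 is minimum.

3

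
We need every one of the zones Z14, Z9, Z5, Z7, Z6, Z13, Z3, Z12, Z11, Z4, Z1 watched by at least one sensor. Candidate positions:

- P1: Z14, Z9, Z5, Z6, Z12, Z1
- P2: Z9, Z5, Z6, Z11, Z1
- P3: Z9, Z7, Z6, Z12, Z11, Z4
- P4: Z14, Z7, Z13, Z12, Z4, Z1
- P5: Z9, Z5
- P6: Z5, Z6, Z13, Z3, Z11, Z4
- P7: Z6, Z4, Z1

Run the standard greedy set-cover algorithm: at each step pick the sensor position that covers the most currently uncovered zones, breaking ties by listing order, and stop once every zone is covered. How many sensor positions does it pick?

Pick 1: P1 covers 6 new zones (Z14, Z9, Z5, Z6, Z12, Z1).
Pick 2: P6 covers 4 new zones (Z13, Z3, Z11, Z4).
Pick 3: P3 covers 1 new zones (Z7).
Greedy uses 3 sensor positions.

3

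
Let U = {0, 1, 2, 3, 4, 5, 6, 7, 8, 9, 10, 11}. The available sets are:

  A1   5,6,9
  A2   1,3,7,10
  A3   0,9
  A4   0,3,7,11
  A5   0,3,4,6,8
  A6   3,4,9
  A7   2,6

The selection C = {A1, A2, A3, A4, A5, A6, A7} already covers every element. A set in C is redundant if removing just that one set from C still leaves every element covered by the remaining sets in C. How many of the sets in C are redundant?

Drop A1: 5 uncovered — not redundant.
Drop A2: 1, 10 uncovered — not redundant.
Drop A3: the rest still cover every element — redundant.
Drop A4: 11 uncovered — not redundant.
Drop A5: 8 uncovered — not redundant.
Drop A6: the rest still cover every element — redundant.
Drop A7: 2 uncovered — not redundant.
2 redundant: A3, A6.

2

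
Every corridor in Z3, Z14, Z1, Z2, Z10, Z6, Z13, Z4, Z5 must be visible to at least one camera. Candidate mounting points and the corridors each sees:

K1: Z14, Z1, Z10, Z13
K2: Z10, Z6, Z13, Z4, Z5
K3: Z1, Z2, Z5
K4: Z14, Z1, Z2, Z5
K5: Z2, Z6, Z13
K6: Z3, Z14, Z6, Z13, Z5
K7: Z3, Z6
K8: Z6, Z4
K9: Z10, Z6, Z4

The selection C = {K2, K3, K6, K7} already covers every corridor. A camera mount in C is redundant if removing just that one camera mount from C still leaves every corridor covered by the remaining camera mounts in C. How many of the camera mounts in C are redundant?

1

Drop K2: Z10, Z4 uncovered — not redundant.
Drop K3: Z1, Z2 uncovered — not redundant.
Drop K6: Z14 uncovered — not redundant.
Drop K7: the rest still cover every corridor — redundant.
1 redundant: K7.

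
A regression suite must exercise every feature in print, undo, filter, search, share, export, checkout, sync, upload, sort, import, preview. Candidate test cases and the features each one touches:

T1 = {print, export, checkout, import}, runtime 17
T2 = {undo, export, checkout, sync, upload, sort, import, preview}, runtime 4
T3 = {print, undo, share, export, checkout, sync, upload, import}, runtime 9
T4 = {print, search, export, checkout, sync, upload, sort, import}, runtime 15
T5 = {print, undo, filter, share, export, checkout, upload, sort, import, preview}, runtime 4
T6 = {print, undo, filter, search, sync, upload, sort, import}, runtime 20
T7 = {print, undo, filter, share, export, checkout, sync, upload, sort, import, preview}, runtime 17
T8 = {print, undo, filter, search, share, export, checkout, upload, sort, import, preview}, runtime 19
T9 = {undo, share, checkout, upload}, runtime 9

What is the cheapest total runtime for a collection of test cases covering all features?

T4, T5 cover every feature at runtime 15 + 4 = 19.
Any cover uses at least 2 test cases; among all covering selections none totals below 19.
Greedy by coverage-per-runtime would pick T5, T2, T4 for 23 — worse than the optimum 19.

19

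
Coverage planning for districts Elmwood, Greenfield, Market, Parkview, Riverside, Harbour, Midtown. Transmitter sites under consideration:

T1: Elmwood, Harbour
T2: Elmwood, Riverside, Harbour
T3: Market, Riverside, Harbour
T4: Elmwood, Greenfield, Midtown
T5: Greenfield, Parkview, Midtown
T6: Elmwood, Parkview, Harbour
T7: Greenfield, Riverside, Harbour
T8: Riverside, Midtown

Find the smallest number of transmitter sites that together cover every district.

T1, T3, T5 together cover {Elmwood, Greenfield, Market, Parkview, Riverside, Harbour, Midtown} — every district.
No 2 of the 8 transmitter sites cover everything (all 28 pairs fall short), so 3 is minimum.

3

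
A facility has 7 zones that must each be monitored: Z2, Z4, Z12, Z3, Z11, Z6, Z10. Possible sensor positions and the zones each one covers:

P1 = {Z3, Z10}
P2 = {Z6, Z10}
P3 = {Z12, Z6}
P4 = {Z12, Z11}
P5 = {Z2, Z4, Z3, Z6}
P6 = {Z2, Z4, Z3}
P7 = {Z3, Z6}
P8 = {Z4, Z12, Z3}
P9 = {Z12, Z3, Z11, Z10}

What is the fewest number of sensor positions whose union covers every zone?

2

P5, P9 together cover {Z2, Z4, Z12, Z3, Z11, Z6, Z10} — every zone.
No single sensor position contains all 7 zones, so 2 is optimal.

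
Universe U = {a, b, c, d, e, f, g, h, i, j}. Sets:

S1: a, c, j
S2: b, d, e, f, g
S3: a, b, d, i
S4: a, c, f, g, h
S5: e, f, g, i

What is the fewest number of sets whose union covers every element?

4

S1, S2, S3, S4 together cover {a, b, c, d, e, f, g, h, i, j} — every element.
No 3 of the 5 sets cover everything (all 10 triples fall short), so 4 is minimum.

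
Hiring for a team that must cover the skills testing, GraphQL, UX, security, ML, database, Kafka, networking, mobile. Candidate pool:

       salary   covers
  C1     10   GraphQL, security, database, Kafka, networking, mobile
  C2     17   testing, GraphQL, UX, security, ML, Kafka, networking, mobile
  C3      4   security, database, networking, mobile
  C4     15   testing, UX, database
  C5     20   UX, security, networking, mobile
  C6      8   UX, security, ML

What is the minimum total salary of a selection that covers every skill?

C2, C3 cover every skill at salary 17 + 4 = 21.
Any cover uses at least 2 candidates; among all covering selections none totals below 21.

21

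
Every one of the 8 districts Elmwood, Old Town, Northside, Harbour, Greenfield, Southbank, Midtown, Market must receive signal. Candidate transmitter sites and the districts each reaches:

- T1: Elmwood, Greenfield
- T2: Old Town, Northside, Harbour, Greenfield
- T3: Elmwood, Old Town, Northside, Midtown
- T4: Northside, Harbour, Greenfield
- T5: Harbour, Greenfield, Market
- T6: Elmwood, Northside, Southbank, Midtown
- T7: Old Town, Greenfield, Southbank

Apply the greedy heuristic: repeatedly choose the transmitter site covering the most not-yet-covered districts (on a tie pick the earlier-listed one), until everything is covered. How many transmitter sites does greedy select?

Pick 1: T2 covers 4 new districts (Old Town, Northside, Harbour, Greenfield).
Pick 2: T6 covers 3 new districts (Elmwood, Southbank, Midtown).
Pick 3: T5 covers 1 new districts (Market).
Greedy uses 3 transmitter sites.

3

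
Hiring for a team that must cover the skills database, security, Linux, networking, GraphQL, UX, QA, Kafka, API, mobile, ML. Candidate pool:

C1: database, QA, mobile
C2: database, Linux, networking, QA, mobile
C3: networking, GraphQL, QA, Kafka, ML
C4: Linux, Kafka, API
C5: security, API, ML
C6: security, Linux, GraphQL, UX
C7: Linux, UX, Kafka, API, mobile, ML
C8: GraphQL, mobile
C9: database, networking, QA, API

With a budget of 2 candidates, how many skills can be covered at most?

9

Choosing C2, C7 covers {database, Linux, networking, UX, QA, Kafka, API, mobile, ML} — 9 skills.
No choice of 2 candidates does better; here security, GraphQL are left uncovered.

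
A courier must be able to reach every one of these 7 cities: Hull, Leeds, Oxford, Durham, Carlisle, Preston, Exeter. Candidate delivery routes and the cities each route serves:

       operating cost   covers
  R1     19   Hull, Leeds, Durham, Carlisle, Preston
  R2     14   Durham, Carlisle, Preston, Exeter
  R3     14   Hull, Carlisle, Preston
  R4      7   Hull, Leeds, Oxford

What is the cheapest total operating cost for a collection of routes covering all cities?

R2, R4 cover every city at operating cost 14 + 7 = 21.
Any cover uses at least 2 routes; among all covering selections none totals below 21.

21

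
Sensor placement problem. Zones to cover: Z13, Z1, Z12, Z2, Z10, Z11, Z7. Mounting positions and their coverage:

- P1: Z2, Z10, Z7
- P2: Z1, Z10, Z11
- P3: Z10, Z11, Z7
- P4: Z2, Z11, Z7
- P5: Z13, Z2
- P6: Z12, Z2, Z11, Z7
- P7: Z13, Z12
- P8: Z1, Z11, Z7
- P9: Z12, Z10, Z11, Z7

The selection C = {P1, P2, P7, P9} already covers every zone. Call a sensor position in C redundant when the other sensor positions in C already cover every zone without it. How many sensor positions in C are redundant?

1

Drop P1: Z2 uncovered — not redundant.
Drop P2: Z1 uncovered — not redundant.
Drop P7: Z13 uncovered — not redundant.
Drop P9: the rest still cover every zone — redundant.
1 redundant: P9.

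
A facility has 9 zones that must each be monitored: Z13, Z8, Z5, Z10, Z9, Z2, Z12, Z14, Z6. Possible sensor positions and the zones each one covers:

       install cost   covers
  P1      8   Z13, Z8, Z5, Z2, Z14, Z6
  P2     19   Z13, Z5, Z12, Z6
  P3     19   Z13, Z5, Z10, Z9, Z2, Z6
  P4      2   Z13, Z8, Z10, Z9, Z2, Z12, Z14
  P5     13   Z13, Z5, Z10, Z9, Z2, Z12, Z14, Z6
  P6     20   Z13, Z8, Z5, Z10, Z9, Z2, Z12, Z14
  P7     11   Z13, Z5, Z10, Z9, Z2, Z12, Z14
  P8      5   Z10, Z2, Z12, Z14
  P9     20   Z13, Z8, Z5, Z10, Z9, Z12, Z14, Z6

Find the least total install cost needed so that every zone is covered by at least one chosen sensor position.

P1, P4 cover every zone at install cost 8 + 2 = 10.
Any cover uses at least 2 sensor positions; among all covering selections none totals below 10.

10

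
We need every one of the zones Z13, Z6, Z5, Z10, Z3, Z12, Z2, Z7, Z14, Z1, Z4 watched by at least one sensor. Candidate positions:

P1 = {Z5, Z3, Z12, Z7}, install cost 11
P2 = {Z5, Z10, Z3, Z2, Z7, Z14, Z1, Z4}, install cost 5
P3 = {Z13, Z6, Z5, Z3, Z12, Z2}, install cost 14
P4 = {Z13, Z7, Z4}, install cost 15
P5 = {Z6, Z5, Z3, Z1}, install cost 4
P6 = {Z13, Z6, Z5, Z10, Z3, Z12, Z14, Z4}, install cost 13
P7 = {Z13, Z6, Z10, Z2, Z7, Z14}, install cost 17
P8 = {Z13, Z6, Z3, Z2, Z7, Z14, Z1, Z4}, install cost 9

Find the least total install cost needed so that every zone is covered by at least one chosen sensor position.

18

P2, P6 cover every zone at install cost 5 + 13 = 18.
Any cover uses at least 2 sensor positions; among all covering selections none totals below 18.
Greedy by coverage-per-install cost would pick P2, P5, P6 for 22 — worse than the optimum 18.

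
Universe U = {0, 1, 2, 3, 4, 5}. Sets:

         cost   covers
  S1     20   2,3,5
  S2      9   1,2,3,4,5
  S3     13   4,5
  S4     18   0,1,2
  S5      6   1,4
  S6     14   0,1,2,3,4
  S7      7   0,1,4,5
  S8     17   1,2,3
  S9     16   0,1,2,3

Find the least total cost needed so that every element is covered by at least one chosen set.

S2, S7 cover every element at cost 9 + 7 = 16.
Any cover uses at least 2 sets; among all covering selections none totals below 16.

16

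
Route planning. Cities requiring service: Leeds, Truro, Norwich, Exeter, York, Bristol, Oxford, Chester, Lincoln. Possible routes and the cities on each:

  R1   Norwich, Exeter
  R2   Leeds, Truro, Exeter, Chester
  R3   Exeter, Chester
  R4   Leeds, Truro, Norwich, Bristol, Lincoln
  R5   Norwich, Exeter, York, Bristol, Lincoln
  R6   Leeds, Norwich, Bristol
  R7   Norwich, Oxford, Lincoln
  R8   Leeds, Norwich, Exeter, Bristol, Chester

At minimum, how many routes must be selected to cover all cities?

R2, R5, R7 together cover {Leeds, Truro, Norwich, Exeter, York, Bristol, Oxford, Chester, Lincoln} — every city.
No 2 of the 8 routes cover everything (all 28 pairs fall short), so 3 is minimum.
Greedy (largest uncovered first) would take R4, R2, R5, R7 — 4 routes — but 3 suffice.

3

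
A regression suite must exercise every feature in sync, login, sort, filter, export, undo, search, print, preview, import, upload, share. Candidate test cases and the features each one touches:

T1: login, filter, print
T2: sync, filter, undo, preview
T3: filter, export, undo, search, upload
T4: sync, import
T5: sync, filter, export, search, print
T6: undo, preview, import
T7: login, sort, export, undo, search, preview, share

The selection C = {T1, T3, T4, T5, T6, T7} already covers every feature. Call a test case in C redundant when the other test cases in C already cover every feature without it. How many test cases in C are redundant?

4

Drop T1: the rest still cover every feature — redundant.
Drop T3: upload uncovered — not redundant.
Drop T4: the rest still cover every feature — redundant.
Drop T5: the rest still cover every feature — redundant.
Drop T6: the rest still cover every feature — redundant.
Drop T7: sort, share uncovered — not redundant.
4 redundant: T1, T4, T5, T6.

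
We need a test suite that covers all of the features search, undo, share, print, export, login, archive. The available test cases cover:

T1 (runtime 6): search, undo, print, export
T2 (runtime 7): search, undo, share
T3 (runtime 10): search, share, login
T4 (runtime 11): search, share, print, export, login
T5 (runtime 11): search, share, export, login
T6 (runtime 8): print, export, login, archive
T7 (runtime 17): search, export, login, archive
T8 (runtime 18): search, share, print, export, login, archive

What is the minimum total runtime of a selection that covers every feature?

15

T2, T6 cover every feature at runtime 7 + 8 = 15.
Any cover uses at least 2 test cases; among all covering selections none totals below 15.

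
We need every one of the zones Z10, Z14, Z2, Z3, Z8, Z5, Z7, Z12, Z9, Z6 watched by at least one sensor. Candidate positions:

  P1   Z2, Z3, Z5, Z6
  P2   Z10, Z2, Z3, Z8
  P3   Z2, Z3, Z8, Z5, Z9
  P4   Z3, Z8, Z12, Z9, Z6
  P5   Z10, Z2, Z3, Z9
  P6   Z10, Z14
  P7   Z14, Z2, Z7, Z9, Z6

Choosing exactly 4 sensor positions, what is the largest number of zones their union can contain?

Choosing P1, P2, P4, P7 covers {Z10, Z14, Z2, Z3, Z8, Z5, Z7, Z12, Z9, Z6} — 10 zones.
That is all 10 zones.

10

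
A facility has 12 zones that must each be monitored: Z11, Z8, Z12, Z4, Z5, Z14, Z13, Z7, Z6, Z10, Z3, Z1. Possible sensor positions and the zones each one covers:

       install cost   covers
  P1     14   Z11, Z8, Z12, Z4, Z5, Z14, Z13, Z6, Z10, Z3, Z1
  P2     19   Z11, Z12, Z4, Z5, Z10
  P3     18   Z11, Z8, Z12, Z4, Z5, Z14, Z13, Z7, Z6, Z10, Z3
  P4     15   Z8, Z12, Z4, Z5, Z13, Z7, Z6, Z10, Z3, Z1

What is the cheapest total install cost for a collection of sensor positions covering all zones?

29

P1, P4 cover every zone at install cost 14 + 15 = 29.
Any cover uses at least 2 sensor positions; among all covering selections none totals below 29.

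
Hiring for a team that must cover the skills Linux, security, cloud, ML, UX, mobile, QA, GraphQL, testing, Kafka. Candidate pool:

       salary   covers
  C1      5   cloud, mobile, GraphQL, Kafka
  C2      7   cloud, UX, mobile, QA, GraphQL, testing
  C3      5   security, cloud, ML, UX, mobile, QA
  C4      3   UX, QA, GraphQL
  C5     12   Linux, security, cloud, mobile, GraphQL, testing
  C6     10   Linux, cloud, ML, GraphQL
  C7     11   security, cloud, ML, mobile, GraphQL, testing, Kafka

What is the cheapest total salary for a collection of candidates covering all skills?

22

C1, C3, C5 cover every skill at salary 5 + 5 + 12 = 22.
Any cover uses at least 3 candidates; among all covering selections none totals below 22.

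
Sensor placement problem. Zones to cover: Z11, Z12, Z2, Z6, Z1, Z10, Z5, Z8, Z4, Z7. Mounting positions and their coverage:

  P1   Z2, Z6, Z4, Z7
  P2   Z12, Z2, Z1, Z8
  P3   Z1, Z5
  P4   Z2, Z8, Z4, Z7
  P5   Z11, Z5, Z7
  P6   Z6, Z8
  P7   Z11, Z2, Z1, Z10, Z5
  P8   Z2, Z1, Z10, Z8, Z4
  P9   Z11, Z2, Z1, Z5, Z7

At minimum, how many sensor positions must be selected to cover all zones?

3

P1, P2, P7 together cover {Z11, Z12, Z2, Z6, Z1, Z10, Z5, Z8, Z4, Z7} — every zone.
No 2 of the 9 sensor positions cover everything (all 36 pairs fall short), so 3 is minimum.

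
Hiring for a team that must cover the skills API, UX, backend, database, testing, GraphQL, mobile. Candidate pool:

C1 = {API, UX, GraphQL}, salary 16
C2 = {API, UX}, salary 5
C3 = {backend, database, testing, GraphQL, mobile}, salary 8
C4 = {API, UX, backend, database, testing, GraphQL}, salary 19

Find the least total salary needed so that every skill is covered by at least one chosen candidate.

13

C2, C3 cover every skill at salary 5 + 8 = 13.
Any cover uses at least 2 candidates; among all covering selections none totals below 13.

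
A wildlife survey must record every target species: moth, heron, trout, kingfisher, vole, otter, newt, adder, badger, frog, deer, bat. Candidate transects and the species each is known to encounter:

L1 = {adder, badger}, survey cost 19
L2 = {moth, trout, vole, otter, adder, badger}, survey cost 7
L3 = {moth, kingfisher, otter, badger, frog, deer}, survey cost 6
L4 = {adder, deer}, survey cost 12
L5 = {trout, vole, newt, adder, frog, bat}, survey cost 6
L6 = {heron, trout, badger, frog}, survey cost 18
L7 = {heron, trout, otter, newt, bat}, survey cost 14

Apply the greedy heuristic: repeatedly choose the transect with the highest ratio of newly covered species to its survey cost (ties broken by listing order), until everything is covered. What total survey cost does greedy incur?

Pick 1: L3 adds 6 new (moth, kingfisher, otter, badger, frog, deer) at survey cost 6 (ratio 6/6).
Pick 2: L5 adds 5 new (trout, vole, newt, adder, bat) at survey cost 6 (ratio 5/6).
Pick 3: L7 adds 1 new (heron) at survey cost 14 (ratio 1/14).
Greedy total survey cost: 6 + 6 + 14 = 26.

26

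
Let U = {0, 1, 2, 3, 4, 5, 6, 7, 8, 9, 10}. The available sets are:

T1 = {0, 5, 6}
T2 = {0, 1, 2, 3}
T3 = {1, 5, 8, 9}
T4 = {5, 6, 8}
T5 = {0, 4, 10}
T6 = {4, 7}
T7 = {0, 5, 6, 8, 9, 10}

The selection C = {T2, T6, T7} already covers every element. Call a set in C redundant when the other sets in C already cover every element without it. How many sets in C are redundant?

Drop T2: 1, 2, 3 uncovered — not redundant.
Drop T6: 4, 7 uncovered — not redundant.
Drop T7: 5, 6, 8, 9, … uncovered — not redundant.
None of the sets in C is redundant.

0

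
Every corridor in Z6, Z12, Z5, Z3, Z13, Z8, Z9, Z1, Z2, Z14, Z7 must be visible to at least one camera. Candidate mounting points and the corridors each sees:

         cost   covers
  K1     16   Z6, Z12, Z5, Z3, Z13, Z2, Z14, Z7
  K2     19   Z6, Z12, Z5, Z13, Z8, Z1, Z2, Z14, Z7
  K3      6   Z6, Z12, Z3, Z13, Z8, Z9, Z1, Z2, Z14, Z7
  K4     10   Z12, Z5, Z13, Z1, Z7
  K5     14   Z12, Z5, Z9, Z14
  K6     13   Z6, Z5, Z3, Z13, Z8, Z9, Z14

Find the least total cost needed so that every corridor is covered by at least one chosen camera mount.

16

K3, K4 cover every corridor at cost 6 + 10 = 16.
Any cover uses at least 2 camera mounts; among all covering selections none totals below 16.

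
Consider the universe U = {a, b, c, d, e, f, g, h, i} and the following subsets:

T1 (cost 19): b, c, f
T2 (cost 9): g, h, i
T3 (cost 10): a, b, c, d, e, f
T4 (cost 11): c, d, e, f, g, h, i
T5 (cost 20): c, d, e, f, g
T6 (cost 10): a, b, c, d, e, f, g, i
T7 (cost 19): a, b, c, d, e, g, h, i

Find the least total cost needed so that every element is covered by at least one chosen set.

19

T2, T3 cover every element at cost 9 + 10 = 19.
Any cover uses at least 2 sets; among all covering selections none totals below 19.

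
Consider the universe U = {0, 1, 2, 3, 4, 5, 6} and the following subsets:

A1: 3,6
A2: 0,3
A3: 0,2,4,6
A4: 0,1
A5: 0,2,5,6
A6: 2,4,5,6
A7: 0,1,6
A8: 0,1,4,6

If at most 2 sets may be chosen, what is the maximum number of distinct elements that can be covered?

6

Choosing A2, A6 covers {0, 2, 3, 4, 5, 6} — 6 elements.
No choice of 2 sets does better; here 1 is left uncovered.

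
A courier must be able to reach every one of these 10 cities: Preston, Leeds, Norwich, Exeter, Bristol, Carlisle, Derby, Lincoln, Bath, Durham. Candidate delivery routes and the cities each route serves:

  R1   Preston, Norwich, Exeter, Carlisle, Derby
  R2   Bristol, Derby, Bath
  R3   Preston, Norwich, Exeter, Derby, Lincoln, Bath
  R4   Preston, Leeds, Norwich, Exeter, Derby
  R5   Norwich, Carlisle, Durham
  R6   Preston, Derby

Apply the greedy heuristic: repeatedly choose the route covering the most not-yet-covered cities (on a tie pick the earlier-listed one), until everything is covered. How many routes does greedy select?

4

Pick 1: R3 covers 6 new cities (Preston, Norwich, Exeter, Derby, Lincoln, Bath).
Pick 2: R5 covers 2 new cities (Carlisle, Durham).
Pick 3: R2 covers 1 new cities (Bristol).
Pick 4: R4 covers 1 new cities (Leeds).
Greedy uses 4 routes.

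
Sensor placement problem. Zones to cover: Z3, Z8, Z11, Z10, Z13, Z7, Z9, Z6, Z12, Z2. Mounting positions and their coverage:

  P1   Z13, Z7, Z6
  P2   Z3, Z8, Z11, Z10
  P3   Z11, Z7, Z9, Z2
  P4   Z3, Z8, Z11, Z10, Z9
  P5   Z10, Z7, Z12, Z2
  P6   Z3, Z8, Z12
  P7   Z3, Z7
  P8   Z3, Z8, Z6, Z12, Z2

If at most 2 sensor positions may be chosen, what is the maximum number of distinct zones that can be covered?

Choosing P1, P4 covers {Z3, Z8, Z11, Z10, Z13, Z7, Z9, Z6} — 8 zones.
No choice of 2 sensor positions does better; here Z12, Z2 are left uncovered.

8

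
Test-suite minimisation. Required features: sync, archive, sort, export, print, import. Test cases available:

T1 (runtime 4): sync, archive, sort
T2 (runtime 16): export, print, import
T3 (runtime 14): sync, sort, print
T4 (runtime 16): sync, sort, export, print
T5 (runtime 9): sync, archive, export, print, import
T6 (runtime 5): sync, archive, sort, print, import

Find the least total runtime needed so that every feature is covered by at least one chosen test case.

13

T1, T5 cover every feature at runtime 4 + 9 = 13.
Any cover uses at least 2 test cases; among all covering selections none totals below 13.
Greedy by coverage-per-runtime would pick T6, T5 for 14 — worse than the optimum 13.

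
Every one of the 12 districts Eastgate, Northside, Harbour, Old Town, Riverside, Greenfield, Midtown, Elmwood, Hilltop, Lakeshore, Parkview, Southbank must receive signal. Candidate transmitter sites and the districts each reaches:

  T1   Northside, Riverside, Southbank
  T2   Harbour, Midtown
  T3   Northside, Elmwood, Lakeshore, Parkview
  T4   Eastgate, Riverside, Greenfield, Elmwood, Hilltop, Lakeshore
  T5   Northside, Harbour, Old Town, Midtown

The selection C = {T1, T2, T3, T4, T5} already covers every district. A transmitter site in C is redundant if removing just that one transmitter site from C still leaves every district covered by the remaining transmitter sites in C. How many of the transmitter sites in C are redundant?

Drop T1: Southbank uncovered — not redundant.
Drop T2: the rest still cover every district — redundant.
Drop T3: Parkview uncovered — not redundant.
Drop T4: Eastgate, Greenfield, Hilltop uncovered — not redundant.
Drop T5: Old Town uncovered — not redundant.
1 redundant: T2.

1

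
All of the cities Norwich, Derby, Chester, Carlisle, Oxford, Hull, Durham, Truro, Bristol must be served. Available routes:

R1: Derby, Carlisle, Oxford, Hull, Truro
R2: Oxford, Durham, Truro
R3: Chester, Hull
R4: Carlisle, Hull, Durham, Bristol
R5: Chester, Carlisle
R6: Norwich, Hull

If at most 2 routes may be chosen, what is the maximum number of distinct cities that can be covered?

7

Choosing R1, R4 covers {Derby, Carlisle, Oxford, Hull, Durham, Truro, Bristol} — 7 cities.
No choice of 2 routes does better; here Norwich, Chester are left uncovered.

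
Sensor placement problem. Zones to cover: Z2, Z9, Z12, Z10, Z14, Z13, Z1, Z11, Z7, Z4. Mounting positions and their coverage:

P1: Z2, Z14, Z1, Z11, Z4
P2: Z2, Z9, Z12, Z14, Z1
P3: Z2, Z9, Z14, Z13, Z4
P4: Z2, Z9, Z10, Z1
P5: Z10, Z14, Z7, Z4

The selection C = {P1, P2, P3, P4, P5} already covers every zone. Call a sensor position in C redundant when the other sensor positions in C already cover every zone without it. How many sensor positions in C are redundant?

Drop P1: Z11 uncovered — not redundant.
Drop P2: Z12 uncovered — not redundant.
Drop P3: Z13 uncovered — not redundant.
Drop P4: the rest still cover every zone — redundant.
Drop P5: Z7 uncovered — not redundant.
1 redundant: P4.

1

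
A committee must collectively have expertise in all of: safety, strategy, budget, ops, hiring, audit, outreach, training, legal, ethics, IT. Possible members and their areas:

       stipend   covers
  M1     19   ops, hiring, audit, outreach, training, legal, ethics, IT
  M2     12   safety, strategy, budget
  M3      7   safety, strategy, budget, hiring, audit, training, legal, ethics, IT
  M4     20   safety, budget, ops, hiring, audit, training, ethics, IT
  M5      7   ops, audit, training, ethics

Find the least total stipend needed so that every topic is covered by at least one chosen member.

26

M1, M3 cover every topic at stipend 19 + 7 = 26.
Any cover uses at least 2 members; among all covering selections none totals below 26.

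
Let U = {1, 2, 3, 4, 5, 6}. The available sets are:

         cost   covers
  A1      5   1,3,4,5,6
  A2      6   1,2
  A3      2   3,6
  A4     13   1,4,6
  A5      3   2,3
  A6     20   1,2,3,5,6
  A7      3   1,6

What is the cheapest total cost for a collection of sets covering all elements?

A1, A5 cover every element at cost 5 + 3 = 8.
Any cover uses at least 2 sets; among all covering selections none totals below 8.

8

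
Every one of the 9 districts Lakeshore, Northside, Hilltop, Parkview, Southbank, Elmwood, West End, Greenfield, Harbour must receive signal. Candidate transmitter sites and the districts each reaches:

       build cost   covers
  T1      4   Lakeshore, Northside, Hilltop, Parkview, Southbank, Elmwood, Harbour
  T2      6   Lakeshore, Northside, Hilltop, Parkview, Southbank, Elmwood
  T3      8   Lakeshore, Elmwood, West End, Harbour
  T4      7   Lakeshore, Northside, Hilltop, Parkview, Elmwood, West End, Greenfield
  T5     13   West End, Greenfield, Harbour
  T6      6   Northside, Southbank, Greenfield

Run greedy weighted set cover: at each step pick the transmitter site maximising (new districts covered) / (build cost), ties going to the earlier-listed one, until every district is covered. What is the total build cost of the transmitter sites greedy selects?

11

Pick 1: T1 adds 7 new (Lakeshore, Northside, Hilltop, Parkview, Southbank, Elmwood, Harbour) at build cost 4 (ratio 7/4).
Pick 2: T4 adds 2 new (West End, Greenfield) at build cost 7 (ratio 2/7).
Greedy total build cost: 4 + 7 = 11.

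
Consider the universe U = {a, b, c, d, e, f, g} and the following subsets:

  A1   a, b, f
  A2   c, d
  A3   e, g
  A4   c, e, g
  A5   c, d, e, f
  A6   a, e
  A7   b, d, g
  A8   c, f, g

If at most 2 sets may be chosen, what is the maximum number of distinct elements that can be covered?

6

Choosing A1, A4 covers {a, b, c, e, f, g} — 6 elements.
No choice of 2 sets does better; here d is left uncovered.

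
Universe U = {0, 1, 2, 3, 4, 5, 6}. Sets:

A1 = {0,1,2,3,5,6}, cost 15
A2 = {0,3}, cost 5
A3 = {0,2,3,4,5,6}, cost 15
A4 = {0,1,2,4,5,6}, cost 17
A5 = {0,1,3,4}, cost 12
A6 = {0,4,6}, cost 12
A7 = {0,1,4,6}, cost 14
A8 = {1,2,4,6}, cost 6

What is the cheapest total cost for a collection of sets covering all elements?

A1, A8 cover every element at cost 15 + 6 = 21.
Any cover uses at least 2 sets; among all covering selections none totals below 21.
Greedy by coverage-per-cost would pick A8, A2, A1 for 26 — worse than the optimum 21.

21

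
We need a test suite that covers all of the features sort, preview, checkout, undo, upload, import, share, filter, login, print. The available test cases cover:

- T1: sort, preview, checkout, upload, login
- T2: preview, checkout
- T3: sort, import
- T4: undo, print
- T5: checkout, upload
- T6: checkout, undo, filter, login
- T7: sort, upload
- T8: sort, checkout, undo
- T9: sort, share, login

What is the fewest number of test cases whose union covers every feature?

T1, T3, T4, T6, T9 together cover {sort, preview, checkout, undo, upload, import, share, filter, login, print} — every feature.
No 4 of the 9 test cases cover everything (all 126 size-4 selections fall short), so 5 is minimum.

5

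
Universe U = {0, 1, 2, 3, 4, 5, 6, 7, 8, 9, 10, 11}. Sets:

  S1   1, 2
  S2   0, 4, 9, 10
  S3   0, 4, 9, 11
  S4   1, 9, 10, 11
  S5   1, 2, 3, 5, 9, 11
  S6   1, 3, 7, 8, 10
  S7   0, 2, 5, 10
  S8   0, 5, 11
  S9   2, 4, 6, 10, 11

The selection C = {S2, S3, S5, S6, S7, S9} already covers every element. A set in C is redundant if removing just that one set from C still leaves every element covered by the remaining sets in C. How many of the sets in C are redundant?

4

Drop S2: the rest still cover every element — redundant.
Drop S3: the rest still cover every element — redundant.
Drop S5: the rest still cover every element — redundant.
Drop S6: 7, 8 uncovered — not redundant.
Drop S7: the rest still cover every element — redundant.
Drop S9: 6 uncovered — not redundant.
4 redundant: S2, S3, S5, S7.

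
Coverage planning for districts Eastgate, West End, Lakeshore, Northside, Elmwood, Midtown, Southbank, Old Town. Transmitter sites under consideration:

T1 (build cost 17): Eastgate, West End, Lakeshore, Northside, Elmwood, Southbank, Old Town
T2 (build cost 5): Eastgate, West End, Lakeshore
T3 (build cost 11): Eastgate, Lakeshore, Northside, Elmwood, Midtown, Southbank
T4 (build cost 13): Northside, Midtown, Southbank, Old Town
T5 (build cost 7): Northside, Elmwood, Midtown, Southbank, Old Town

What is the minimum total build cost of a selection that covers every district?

T2, T5 cover every district at build cost 5 + 7 = 12.
Any cover uses at least 2 transmitter sites; among all covering selections none totals below 12.

12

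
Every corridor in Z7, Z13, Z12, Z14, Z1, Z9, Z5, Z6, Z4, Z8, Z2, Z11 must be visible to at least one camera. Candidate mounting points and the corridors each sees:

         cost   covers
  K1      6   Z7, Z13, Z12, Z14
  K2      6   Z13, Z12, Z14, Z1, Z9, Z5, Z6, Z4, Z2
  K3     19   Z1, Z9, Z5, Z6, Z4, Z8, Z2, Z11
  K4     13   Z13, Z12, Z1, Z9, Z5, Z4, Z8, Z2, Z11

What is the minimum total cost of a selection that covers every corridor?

25

K1, K3 cover every corridor at cost 6 + 19 = 25.
Any cover uses at least 2 camera mounts; among all covering selections none totals below 25.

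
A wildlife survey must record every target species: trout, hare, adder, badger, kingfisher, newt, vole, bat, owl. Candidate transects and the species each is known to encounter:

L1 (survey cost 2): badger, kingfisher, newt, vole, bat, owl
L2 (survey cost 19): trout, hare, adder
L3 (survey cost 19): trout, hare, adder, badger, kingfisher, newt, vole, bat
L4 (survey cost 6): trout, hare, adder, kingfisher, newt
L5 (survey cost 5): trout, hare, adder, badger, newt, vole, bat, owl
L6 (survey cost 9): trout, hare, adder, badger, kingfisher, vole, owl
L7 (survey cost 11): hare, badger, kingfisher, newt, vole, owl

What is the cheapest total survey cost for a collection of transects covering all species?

7

L1, L5 cover every species at survey cost 2 + 5 = 7.
Any cover uses at least 2 transects; among all covering selections none totals below 7.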